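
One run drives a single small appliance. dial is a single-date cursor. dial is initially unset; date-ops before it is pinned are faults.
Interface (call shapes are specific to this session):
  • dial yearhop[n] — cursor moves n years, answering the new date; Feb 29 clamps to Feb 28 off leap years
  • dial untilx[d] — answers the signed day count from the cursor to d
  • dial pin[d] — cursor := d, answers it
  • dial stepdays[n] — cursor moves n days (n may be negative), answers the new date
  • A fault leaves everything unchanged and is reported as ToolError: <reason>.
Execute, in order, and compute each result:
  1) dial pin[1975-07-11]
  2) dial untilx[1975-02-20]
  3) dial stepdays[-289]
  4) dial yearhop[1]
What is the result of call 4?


I run dial pin with d=1975-07-11, and observe 1975-07-11.
Invoking dial untilx with d=1975-02-20, giving -141.
I use dial stepdays with n=-289, → 1974-09-25.
Then dial yearhop with n=1, and get 1975-09-25.

Answer: 1975-09-25


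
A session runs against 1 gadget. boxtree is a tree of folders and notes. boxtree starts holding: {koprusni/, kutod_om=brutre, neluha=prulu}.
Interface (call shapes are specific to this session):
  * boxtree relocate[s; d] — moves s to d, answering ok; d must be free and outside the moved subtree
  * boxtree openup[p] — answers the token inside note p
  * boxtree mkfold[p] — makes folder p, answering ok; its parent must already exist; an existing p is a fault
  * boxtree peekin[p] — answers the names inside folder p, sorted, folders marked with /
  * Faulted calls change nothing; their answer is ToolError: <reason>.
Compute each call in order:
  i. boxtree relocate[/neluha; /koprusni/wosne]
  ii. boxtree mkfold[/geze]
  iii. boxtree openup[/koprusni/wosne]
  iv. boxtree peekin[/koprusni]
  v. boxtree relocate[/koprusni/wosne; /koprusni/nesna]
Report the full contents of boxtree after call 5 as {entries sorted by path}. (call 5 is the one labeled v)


Answer: {geze/, koprusni/, koprusni/nesna=prulu, kutod_om=brutre}

Derivation:
Then boxtree relocate using s=/neluha, d=/koprusni/wosne: ok.
I use boxtree mkfold using p=/geze, and get ok.
Now I run boxtree openup using p=/koprusni/wosne, which returns prulu.
I use boxtree peekin using p=/koprusni, giving [wosne].
Then boxtree relocate using s=/koprusni/wosne, d=/koprusni/nesna, — result: ok.


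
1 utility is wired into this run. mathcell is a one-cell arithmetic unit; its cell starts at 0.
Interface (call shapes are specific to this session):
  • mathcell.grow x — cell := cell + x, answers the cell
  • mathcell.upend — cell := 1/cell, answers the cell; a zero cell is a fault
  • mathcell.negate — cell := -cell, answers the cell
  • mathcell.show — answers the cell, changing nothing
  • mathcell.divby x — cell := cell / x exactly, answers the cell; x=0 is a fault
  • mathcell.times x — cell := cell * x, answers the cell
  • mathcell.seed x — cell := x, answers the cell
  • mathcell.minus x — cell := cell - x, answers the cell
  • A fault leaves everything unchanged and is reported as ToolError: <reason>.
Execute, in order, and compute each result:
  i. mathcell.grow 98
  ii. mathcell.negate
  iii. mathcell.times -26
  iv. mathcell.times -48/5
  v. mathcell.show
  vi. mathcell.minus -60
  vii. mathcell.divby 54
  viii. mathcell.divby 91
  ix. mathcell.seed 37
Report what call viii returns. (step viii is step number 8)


>> grow(x=98)
<< 98
>> negate()
<< -98
>> times(x=-26)
<< 2548
>> times(x=-48/5)
<< -122304/5
>> show()
<< -122304/5
>> minus(x=-60)
<< -122004/5
>> divby(x=54)
<< -6778/15
>> divby(x=91)
<< -6778/1365
>> seed(x=37)
<< 37

Answer: -6778/1365


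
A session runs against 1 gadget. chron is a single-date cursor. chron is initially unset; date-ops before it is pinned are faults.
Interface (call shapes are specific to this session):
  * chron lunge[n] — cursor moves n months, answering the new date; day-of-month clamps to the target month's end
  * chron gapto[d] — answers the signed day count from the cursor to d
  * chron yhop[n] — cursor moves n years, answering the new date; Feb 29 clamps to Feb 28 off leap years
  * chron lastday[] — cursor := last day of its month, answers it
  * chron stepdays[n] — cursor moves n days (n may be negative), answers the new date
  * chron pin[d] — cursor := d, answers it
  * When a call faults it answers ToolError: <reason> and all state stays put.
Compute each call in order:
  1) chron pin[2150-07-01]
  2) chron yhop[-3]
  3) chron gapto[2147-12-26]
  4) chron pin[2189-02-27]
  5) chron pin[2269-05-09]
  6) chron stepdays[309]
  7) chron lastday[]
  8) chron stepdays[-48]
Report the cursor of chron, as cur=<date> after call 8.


Invoking chron pin passing d='2150-07-01', → 2150-07-01.
Calling chron yhop passing n='-3', giving 2147-07-01.
Next I call chron gapto passing d='2147-12-26', yielding 178.
Invoking chron pin passing d='2189-02-27', → 2189-02-27.
Now I run chron pin passing d='2269-05-09', giving 2269-05-09.
I try chron stepdays passing n='309': 2270-03-14.
I call chron lastday, → 2270-03-31.
Next I call chron stepdays passing n='-48', and observe 2270-02-11.

Answer: cur=2270-02-11


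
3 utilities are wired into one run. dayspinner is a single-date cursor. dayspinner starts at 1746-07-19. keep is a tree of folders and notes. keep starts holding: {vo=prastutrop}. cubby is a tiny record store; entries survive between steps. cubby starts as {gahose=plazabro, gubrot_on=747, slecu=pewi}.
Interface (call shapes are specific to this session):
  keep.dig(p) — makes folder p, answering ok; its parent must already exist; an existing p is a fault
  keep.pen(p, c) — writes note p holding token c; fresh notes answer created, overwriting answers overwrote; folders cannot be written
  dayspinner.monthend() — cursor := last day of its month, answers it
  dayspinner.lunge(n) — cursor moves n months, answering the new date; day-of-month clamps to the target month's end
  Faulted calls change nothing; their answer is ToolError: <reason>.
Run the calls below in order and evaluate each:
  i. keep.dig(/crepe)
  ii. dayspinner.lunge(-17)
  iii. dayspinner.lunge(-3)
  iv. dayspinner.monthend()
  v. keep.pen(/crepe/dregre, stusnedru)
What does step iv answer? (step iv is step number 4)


Answer: 1744-11-30

Derivation:
>> keep.dig(p: /crepe)
<< ok
>> dayspinner.lunge(n: -17)
<< 1745-02-19
>> dayspinner.lunge(n: -3)
<< 1744-11-19
>> dayspinner.monthend()
<< 1744-11-30
>> keep.pen(p: /crepe/dregre, c: stusnedru)
<< created


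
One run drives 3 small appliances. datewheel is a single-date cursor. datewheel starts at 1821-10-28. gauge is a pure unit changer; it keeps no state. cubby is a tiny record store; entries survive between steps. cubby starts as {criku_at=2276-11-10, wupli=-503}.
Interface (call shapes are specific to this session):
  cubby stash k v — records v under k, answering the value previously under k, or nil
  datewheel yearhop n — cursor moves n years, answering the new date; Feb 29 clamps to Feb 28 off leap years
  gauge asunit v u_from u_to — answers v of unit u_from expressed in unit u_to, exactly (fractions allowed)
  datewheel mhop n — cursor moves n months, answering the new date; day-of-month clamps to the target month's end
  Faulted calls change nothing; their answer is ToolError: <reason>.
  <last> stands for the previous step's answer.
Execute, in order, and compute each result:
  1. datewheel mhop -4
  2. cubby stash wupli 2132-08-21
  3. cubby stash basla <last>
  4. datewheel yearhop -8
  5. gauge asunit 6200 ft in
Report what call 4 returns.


Answer: 1813-06-28

Derivation:
% datewheel mhop n=-4
= 1821-06-28
% cubby stash k=wupli v=2132-08-21
= -503
% cubby stash k=basla v=<last>
= nil
% datewheel yearhop n=-8
= 1813-06-28
% gauge asunit v=6200 u_from=ft u_to=in
= 74400


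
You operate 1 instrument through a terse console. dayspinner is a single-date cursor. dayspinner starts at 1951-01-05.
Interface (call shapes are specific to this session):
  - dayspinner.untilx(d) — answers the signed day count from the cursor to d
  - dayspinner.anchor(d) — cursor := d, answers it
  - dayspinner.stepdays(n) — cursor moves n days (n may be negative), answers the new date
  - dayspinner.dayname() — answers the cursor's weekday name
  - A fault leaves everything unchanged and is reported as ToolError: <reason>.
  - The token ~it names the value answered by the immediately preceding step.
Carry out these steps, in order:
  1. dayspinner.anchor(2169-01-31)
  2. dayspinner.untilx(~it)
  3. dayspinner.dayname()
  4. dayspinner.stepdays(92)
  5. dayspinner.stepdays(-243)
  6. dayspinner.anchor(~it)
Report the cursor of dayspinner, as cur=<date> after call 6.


Answer: cur=2168-09-02

Derivation:
I use dayspinner.anchor with d→2169-01-31, → 2169-01-31.
Using dayspinner.untilx with d→~it, — result: 0.
I call dayspinner.dayname, giving Tuesday.
Calling dayspinner.stepdays with n→92, and get 2169-05-03.
I call dayspinner.stepdays with n→-243, → 2168-09-02.
I call dayspinner.anchor with d→~it, and observe 2168-09-02.


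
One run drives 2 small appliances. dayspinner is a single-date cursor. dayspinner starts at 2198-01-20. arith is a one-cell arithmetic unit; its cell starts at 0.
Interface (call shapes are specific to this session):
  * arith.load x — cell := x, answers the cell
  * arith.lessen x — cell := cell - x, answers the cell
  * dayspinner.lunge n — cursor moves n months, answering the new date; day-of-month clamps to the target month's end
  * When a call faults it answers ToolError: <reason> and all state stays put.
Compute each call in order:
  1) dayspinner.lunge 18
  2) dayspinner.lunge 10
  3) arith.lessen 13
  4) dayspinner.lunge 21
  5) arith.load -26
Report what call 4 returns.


-- 1. lunge(n: 18) ~> 2199-07-20
-- 2. lunge(n: 10) ~> 2200-05-20
-- 3. lessen(x: 13) ~> -13
-- 4. lunge(n: 21) ~> 2202-02-20
-- 5. load(x: -26) ~> -26

Answer: 2202-02-20


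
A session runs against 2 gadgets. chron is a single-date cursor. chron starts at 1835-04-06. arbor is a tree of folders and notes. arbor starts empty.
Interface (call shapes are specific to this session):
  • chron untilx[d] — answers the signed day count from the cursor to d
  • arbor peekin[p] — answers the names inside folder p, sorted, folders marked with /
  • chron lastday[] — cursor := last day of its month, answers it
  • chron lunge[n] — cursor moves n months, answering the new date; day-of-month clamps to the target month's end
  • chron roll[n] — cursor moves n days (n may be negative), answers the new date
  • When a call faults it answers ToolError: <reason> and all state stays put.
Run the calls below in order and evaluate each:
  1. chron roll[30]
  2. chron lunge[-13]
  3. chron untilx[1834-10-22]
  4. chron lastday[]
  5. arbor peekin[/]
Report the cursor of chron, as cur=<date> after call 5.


Using chron roll(n: 30), and see 1835-05-06.
Now I run chron lunge(n: -13), and see 1834-04-06.
Invoking chron untilx(d: 1834-10-22), and see 199.
Calling chron lastday(), — result: 1834-04-30.
Then arbor peekin(p: /), yielding [].

Answer: cur=1834-04-30


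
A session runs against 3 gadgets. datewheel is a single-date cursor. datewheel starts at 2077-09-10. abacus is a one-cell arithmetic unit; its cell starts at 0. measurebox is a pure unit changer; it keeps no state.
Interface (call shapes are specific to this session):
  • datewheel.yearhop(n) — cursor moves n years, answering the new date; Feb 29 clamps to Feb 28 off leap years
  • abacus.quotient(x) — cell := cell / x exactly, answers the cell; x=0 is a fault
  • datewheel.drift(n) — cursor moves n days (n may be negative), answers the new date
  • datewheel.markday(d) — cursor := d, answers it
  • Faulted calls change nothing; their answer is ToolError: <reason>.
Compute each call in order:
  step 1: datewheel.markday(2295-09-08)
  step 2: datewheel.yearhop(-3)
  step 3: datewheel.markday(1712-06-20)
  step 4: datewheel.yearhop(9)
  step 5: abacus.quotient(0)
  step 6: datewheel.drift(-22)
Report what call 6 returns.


Answer: 1721-05-29

Derivation:
Step: markday[d: 2295-09-08]
Result: 2295-09-08
Step: yearhop[n: -3]
Result: 2292-09-08
Step: markday[d: 1712-06-20]
Result: 1712-06-20
Step: yearhop[n: 9]
Result: 1721-06-20
Step: quotient[x: 0]
Result: ToolError: division by zero
Step: drift[n: -22]
Result: 1721-05-29


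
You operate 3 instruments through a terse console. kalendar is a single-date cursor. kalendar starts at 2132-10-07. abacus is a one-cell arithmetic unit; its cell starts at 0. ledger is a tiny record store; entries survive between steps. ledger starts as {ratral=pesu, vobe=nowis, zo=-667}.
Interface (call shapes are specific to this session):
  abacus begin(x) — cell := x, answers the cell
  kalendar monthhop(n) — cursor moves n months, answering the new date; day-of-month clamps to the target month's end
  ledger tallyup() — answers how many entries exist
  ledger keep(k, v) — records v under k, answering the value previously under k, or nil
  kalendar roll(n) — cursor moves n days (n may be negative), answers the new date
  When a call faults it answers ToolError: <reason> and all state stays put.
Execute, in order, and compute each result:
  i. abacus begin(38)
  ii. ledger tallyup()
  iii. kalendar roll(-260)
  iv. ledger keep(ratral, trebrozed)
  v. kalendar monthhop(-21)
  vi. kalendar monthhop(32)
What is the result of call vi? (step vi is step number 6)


I run abacus begin passing x=38, which returns 38.
I invoke ledger tallyup(), and see 3.
I use kalendar roll passing n=-260, giving 2132-01-21.
Now I run ledger keep passing k=ratral, v=trebrozed, and see pesu.
I run kalendar monthhop passing n=-21, — result: 2130-04-21.
I use kalendar monthhop passing n=32, and get 2132-12-21.

Answer: 2132-12-21


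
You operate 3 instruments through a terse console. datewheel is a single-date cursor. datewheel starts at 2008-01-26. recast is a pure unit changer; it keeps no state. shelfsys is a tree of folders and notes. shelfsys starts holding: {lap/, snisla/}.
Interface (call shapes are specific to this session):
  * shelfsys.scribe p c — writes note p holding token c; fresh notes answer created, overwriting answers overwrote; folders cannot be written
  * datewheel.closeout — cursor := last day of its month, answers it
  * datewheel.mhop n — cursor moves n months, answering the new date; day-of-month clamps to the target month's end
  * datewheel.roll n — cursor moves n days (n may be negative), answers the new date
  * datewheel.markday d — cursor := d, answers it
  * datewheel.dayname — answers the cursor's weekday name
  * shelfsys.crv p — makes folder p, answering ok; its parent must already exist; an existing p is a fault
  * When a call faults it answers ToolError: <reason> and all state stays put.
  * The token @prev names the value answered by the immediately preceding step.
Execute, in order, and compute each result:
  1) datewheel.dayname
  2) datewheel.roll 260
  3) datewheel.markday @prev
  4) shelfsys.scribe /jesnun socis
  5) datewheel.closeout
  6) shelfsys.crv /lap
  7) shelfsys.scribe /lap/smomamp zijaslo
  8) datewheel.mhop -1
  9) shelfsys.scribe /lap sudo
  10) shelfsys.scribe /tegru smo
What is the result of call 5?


Step: dayname[]
Result: Saturday
Step: roll[n='260']
Result: 2008-10-12
Step: markday[d='@prev']
Result: 2008-10-12
Step: scribe[p='/jesnun'; c='socis']
Result: created
Step: closeout[]
Result: 2008-10-31
Step: crv[p='/lap']
Result: ToolError: exists
Step: scribe[p='/lap/smomamp'; c='zijaslo']
Result: created
Step: mhop[n='-1']
Result: 2008-09-30
Step: scribe[p='/lap'; c='sudo']
Result: ToolError: is a directory
Step: scribe[p='/tegru'; c='smo']
Result: created

Answer: 2008-10-31


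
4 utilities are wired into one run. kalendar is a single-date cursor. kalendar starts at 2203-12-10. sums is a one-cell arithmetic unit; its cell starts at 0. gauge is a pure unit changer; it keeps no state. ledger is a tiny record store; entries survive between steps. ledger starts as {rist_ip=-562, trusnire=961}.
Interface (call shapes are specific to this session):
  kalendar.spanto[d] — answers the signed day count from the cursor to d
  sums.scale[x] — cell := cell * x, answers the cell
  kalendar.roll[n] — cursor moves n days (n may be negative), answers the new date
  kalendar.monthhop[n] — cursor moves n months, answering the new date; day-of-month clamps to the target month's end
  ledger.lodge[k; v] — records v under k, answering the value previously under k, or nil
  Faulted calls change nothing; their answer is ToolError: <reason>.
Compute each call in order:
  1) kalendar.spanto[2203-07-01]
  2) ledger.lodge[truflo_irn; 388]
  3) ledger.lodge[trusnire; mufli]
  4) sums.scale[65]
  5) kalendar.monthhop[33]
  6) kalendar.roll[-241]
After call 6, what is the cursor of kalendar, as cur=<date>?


Answer: cur=2206-01-12

Derivation:
Do: spanto[d=2203-07-01]
See: -162
Do: lodge[k=truflo_irn; v=388]
See: nil
Do: lodge[k=trusnire; v=mufli]
See: 961
Do: scale[x=65]
See: 0
Do: monthhop[n=33]
See: 2206-09-10
Do: roll[n=-241]
See: 2206-01-12


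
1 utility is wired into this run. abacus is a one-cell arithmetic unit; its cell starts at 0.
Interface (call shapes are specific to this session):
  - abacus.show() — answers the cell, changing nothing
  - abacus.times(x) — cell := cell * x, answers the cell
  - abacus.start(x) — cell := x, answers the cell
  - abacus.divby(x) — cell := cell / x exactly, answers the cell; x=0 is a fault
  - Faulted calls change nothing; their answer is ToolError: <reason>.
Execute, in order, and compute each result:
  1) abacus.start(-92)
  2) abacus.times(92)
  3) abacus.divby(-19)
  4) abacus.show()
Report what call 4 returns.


>> abacus.start(x=-92)
<< -92
>> abacus.times(x=92)
<< -8464
>> abacus.divby(x=-19)
<< 8464/19
>> abacus.show()
<< 8464/19

Answer: 8464/19


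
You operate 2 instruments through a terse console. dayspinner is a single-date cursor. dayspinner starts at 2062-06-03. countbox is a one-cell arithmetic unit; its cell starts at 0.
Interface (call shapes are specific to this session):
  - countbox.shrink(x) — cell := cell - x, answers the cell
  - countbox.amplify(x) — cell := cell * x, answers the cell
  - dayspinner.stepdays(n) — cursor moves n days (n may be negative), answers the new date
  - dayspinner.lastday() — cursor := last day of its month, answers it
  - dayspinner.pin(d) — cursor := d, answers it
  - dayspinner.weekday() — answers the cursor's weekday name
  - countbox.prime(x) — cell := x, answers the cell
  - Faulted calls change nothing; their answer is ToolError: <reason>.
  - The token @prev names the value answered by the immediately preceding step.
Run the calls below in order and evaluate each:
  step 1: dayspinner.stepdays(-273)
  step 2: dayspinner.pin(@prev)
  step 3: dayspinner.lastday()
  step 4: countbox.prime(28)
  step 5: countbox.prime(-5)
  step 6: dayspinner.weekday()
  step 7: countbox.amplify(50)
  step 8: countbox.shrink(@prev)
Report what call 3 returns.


Answer: 2061-09-30

Derivation:
I run dayspinner.stepdays using n: -273, and get 2061-09-03.
I run dayspinner.pin using d: @prev: 2061-09-03.
Next I call dayspinner.lastday(), and get 2061-09-30.
I call countbox.prime using x: 28, and see 28.
I run countbox.prime using x: -5, → -5.
Using dayspinner.weekday, and see Friday.
I run countbox.amplify using x: 50, → -250.
Next I call countbox.shrink using x: @prev, and observe 0.


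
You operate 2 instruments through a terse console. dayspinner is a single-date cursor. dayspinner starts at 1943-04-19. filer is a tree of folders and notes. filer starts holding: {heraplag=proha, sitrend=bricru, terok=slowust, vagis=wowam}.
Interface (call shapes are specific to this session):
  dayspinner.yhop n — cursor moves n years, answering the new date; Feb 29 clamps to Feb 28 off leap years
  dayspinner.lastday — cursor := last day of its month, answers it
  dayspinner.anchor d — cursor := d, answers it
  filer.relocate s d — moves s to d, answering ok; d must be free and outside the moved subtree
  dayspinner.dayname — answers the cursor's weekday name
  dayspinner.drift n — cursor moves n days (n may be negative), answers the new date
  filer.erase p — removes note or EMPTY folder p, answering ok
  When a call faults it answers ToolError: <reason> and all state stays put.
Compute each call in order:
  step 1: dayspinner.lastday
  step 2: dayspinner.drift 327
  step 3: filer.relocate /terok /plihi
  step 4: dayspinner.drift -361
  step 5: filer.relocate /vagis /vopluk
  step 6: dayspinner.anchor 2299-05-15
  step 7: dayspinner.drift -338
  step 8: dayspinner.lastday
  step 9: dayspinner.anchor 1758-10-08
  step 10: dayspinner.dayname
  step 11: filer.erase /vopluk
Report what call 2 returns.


-- dayspinner.lastday() ~> 1943-04-30
-- dayspinner.drift(n→327) ~> 1944-03-22
-- filer.relocate(s→/terok, d→/plihi) ~> ok
-- dayspinner.drift(n→-361) ~> 1943-03-27
-- filer.relocate(s→/vagis, d→/vopluk) ~> ok
-- dayspinner.anchor(d→2299-05-15) ~> 2299-05-15
-- dayspinner.drift(n→-338) ~> 2298-06-11
-- dayspinner.lastday() ~> 2298-06-30
-- dayspinner.anchor(d→1758-10-08) ~> 1758-10-08
-- dayspinner.dayname() ~> Sunday
-- filer.erase(p→/vopluk) ~> ok

Answer: 1944-03-22


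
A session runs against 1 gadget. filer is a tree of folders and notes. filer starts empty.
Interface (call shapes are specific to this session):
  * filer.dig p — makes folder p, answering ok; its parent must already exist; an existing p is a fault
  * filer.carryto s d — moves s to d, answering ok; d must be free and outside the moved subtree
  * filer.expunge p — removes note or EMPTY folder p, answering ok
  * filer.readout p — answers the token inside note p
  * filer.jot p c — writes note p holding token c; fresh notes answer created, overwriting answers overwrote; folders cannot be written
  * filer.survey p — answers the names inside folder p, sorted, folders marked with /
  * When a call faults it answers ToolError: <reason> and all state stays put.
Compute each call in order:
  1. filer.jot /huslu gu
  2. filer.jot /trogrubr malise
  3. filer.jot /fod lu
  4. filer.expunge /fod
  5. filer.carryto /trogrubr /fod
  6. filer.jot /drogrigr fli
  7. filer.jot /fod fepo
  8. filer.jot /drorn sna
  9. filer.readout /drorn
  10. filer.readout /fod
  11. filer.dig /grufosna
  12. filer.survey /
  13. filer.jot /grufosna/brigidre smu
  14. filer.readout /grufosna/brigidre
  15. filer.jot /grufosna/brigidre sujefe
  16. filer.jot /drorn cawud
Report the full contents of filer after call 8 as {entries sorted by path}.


Answer: {drogrigr=fli, drorn=sna, fod=fepo, huslu=gu}

Derivation:
>> filer.jot(p→/huslu, c→gu)
<< created
>> filer.jot(p→/trogrubr, c→malise)
<< created
>> filer.jot(p→/fod, c→lu)
<< created
>> filer.expunge(p→/fod)
<< ok
>> filer.carryto(s→/trogrubr, d→/fod)
<< ok
>> filer.jot(p→/drogrigr, c→fli)
<< created
>> filer.jot(p→/fod, c→fepo)
<< overwrote
>> filer.jot(p→/drorn, c→sna)
<< created
>> filer.readout(p→/drorn)
<< sna
>> filer.readout(p→/fod)
<< fepo
>> filer.dig(p→/grufosna)
<< ok
>> filer.survey(p→/)
<< [drogrigr, drorn, fod, grufosna/, huslu]
>> filer.jot(p→/grufosna/brigidre, c→smu)
<< created
>> filer.readout(p→/grufosna/brigidre)
<< smu
>> filer.jot(p→/grufosna/brigidre, c→sujefe)
<< overwrote
>> filer.jot(p→/drorn, c→cawud)
<< overwrote


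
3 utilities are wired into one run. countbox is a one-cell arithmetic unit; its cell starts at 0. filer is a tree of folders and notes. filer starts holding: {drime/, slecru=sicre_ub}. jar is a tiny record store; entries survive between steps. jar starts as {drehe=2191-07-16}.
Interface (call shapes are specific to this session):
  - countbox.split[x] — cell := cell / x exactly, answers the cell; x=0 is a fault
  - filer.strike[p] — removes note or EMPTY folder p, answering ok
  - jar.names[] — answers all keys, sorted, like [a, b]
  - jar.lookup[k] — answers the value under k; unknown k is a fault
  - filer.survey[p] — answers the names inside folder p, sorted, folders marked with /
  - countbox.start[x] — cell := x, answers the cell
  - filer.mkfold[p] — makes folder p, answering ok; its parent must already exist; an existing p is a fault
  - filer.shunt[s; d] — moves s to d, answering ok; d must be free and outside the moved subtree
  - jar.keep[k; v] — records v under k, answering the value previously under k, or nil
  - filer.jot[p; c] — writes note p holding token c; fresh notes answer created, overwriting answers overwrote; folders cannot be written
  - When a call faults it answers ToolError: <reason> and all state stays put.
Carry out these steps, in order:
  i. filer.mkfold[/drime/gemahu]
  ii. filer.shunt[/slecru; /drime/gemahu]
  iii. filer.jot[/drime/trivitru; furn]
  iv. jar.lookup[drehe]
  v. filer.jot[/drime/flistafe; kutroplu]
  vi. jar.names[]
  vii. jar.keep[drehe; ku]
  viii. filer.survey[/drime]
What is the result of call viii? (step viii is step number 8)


>>> mkfold p: /drime/gemahu
= ok
>>> shunt s: /slecru d: /drime/gemahu
= ToolError: exists
>>> jot p: /drime/trivitru c: furn
= created
>>> lookup k: drehe
= 2191-07-16
>>> jot p: /drime/flistafe c: kutroplu
= created
>>> names
= [drehe]
>>> keep k: drehe v: ku
= 2191-07-16
>>> survey p: /drime
= [flistafe, gemahu/, trivitru]

Answer: [flistafe, gemahu/, trivitru]


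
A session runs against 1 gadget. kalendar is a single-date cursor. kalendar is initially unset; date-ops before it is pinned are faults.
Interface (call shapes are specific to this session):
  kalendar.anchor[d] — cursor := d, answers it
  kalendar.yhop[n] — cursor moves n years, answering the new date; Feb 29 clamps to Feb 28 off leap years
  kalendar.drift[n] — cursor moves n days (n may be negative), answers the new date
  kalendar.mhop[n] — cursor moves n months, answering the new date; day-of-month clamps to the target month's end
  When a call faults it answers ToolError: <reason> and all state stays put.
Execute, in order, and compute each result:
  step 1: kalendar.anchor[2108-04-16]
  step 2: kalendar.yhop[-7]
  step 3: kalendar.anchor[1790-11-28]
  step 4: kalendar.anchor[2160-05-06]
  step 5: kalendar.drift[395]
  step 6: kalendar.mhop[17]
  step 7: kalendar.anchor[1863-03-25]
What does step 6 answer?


Answer: 2162-11-05

Derivation:
==> kalendar.anchor(d: 2108-04-16)
<== 2108-04-16
==> kalendar.yhop(n: -7)
<== 2101-04-16
==> kalendar.anchor(d: 1790-11-28)
<== 1790-11-28
==> kalendar.anchor(d: 2160-05-06)
<== 2160-05-06
==> kalendar.drift(n: 395)
<== 2161-06-05
==> kalendar.mhop(n: 17)
<== 2162-11-05
==> kalendar.anchor(d: 1863-03-25)
<== 1863-03-25


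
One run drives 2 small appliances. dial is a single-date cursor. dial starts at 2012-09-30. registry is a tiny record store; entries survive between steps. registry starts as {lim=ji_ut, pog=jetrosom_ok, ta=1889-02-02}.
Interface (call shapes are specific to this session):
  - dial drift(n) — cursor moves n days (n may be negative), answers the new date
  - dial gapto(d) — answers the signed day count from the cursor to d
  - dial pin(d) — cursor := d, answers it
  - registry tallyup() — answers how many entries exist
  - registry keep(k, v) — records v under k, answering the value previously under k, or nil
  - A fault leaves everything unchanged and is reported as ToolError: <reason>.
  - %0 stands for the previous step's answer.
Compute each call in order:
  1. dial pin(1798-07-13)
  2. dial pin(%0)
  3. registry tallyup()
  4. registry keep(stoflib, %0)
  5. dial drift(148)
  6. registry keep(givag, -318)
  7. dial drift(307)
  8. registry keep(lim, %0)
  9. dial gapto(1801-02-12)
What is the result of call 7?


→ dial pin(d=1798-07-13)
← 1798-07-13
→ dial pin(d=%0)
← 1798-07-13
→ registry tallyup()
← 3
→ registry keep(k=stoflib, v=%0)
← nil
→ dial drift(n=148)
← 1798-12-08
→ registry keep(k=givag, v=-318)
← nil
→ dial drift(n=307)
← 1799-10-11
→ registry keep(k=lim, v=%0)
← ji_ut
→ dial gapto(d=1801-02-12)
← 489

Answer: 1799-10-11


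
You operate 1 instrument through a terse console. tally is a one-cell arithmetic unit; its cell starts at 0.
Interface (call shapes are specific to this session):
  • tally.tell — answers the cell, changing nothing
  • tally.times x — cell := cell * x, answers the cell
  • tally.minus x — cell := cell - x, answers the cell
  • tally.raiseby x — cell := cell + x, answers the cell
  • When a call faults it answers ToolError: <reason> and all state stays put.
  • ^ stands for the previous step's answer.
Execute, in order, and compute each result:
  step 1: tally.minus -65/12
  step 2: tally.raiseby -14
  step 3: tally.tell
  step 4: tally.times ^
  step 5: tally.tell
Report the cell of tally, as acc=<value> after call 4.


Act: minus[x=-65/12]
Obs: 65/12
Act: raiseby[x=-14]
Obs: -103/12
Act: tell[]
Obs: -103/12
Act: times[x=^]
Obs: 10609/144
Act: tell[]
Obs: 10609/144

Answer: acc=10609/144


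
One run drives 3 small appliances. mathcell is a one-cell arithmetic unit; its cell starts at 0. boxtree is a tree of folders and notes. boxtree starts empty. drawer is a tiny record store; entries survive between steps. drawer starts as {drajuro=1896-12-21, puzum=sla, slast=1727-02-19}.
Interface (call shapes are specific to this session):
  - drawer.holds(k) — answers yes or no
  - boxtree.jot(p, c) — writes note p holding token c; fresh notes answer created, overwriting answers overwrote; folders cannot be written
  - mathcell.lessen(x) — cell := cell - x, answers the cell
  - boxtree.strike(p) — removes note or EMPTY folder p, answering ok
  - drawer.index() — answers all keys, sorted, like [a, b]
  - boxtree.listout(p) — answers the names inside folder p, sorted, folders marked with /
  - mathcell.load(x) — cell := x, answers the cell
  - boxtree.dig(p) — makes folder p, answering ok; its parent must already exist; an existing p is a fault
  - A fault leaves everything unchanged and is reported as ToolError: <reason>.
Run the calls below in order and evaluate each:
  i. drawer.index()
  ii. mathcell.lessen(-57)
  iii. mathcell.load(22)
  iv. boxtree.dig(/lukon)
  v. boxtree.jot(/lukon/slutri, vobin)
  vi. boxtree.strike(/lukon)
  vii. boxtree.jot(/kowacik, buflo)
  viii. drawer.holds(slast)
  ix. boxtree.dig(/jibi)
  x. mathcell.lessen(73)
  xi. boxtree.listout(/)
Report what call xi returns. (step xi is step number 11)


Answer: [jibi/, kowacik, lukon/]

Derivation:
% drawer.index() -> [drajuro, puzum, slast]
% mathcell.lessen(x='-57') -> 57
% mathcell.load(x='22') -> 22
% boxtree.dig(p='/lukon') -> ok
% boxtree.jot(p='/lukon/slutri', c='vobin') -> created
% boxtree.strike(p='/lukon') -> ToolError: not empty
% boxtree.jot(p='/kowacik', c='buflo') -> created
% drawer.holds(k='slast') -> yes
% boxtree.dig(p='/jibi') -> ok
% mathcell.lessen(x='73') -> -51
% boxtree.listout(p='/') -> [jibi/, kowacik, lukon/]


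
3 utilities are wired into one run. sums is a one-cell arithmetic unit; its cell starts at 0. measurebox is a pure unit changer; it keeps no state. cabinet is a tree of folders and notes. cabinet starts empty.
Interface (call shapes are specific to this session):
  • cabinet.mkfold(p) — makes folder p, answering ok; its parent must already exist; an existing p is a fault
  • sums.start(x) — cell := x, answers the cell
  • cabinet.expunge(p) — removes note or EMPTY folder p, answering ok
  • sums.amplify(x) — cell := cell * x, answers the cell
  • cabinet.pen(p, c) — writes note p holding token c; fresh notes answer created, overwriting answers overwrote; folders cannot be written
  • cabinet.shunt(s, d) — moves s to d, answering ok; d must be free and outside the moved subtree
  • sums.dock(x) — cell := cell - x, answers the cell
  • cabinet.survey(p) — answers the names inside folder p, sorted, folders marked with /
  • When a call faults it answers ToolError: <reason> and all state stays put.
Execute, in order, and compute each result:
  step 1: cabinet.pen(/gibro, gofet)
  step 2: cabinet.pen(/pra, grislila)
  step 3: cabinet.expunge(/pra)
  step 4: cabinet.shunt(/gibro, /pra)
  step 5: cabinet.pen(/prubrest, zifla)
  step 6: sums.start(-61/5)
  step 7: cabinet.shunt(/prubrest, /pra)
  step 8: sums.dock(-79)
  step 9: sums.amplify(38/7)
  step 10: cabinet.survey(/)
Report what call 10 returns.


[in] cabinet.pen p='/gibro' c='gofet'
:: created
[in] cabinet.pen p='/pra' c='grislila'
:: created
[in] cabinet.expunge p='/pra'
:: ok
[in] cabinet.shunt s='/gibro' d='/pra'
:: ok
[in] cabinet.pen p='/prubrest' c='zifla'
:: created
[in] sums.start x='-61/5'
:: -61/5
[in] cabinet.shunt s='/prubrest' d='/pra'
:: ToolError: exists
[in] sums.dock x='-79'
:: 334/5
[in] sums.amplify x='38/7'
:: 12692/35
[in] cabinet.survey p='/'
:: [pra, prubrest]

Answer: [pra, prubrest]


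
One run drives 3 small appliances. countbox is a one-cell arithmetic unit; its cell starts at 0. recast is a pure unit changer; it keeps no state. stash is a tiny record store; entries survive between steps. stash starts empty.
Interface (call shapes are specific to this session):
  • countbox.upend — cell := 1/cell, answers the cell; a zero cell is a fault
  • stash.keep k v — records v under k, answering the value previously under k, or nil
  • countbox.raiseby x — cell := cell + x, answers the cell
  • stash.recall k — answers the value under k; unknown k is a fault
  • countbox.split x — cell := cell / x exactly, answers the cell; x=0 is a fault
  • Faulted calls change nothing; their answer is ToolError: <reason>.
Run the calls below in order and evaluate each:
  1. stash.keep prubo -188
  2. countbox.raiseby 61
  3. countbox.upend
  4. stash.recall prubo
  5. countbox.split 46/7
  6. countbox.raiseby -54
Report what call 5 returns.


Answer: 7/2806

Derivation:
·→ stash.keep(prubo, -188)
·← nil
·→ countbox.raiseby(61)
·← 61
·→ countbox.upend()
·← 1/61
·→ stash.recall(prubo)
·← -188
·→ countbox.split(46/7)
·← 7/2806
·→ countbox.raiseby(-54)
·← -151517/2806


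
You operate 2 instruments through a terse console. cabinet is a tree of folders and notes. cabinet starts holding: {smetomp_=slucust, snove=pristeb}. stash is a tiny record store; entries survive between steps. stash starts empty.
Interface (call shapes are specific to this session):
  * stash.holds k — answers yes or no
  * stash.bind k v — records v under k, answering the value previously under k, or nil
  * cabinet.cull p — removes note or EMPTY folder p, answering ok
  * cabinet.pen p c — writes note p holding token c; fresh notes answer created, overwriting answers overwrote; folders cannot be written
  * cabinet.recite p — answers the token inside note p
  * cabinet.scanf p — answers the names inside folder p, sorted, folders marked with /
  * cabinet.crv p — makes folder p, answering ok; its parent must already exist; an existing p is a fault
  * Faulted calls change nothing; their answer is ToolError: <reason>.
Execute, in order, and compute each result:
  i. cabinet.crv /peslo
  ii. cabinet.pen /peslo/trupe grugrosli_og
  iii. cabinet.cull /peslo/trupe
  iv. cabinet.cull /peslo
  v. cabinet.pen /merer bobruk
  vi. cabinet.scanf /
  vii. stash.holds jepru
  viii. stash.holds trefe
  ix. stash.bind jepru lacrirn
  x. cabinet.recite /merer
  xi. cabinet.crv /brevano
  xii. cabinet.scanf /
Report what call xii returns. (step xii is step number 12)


! cabinet.crv(/peslo) == ok
! cabinet.pen(/peslo/trupe, grugrosli_og) == created
! cabinet.cull(/peslo/trupe) == ok
! cabinet.cull(/peslo) == ok
! cabinet.pen(/merer, bobruk) == created
! cabinet.scanf(/) == [merer, smetomp_, snove]
! stash.holds(jepru) == no
! stash.holds(trefe) == no
! stash.bind(jepru, lacrirn) == nil
! cabinet.recite(/merer) == bobruk
! cabinet.crv(/brevano) == ok
! cabinet.scanf(/) == [brevano/, merer, smetomp_, snove]

Answer: [brevano/, merer, smetomp_, snove]


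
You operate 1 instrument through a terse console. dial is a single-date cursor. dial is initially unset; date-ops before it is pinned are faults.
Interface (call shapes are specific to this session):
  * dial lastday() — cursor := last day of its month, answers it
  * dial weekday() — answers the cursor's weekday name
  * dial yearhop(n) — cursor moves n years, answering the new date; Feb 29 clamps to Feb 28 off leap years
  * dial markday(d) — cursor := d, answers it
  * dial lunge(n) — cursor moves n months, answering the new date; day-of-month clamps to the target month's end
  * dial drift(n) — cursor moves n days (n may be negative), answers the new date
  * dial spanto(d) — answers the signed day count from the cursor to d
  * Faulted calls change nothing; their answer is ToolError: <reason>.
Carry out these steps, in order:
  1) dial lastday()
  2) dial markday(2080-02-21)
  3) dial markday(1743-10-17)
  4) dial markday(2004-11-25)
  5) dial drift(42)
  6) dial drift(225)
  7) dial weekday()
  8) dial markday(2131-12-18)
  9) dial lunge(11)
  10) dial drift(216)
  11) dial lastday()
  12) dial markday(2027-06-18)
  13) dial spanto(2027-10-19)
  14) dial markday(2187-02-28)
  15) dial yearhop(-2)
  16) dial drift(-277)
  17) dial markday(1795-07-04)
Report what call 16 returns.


Answer: 2184-05-27

Derivation:
[in] dial lastday
  ToolError: no date set
[in] dial markday d: 2080-02-21
  2080-02-21
[in] dial markday d: 1743-10-17
  1743-10-17
[in] dial markday d: 2004-11-25
  2004-11-25
[in] dial drift n: 42
  2005-01-06
[in] dial drift n: 225
  2005-08-19
[in] dial weekday
  Friday
[in] dial markday d: 2131-12-18
  2131-12-18
[in] dial lunge n: 11
  2132-11-18
[in] dial drift n: 216
  2133-06-22
[in] dial lastday
  2133-06-30
[in] dial markday d: 2027-06-18
  2027-06-18
[in] dial spanto d: 2027-10-19
  123
[in] dial markday d: 2187-02-28
  2187-02-28
[in] dial yearhop n: -2
  2185-02-28
[in] dial drift n: -277
  2184-05-27
[in] dial markday d: 1795-07-04
  1795-07-04


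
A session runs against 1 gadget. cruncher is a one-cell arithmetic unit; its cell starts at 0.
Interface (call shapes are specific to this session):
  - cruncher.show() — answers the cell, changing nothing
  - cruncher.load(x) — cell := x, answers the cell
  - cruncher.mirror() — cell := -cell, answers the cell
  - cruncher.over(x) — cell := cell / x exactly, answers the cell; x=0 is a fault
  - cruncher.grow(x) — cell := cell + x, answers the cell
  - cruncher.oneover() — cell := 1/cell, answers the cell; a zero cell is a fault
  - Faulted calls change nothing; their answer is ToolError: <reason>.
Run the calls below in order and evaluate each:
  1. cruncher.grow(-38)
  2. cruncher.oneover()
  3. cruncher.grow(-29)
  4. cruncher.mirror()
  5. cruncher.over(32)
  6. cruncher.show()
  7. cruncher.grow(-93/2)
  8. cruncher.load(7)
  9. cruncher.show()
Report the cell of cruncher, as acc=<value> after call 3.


Answer: acc=-1103/38

Derivation:
I try cruncher.grow passing x=-38, and see -38.
I run cruncher.oneover(), yielding -1/38.
I try cruncher.grow passing x=-29, and observe -1103/38.
Next I call cruncher.mirror, → 1103/38.
I invoke cruncher.over passing x=32, yielding 1103/1216.
Now I run cruncher.show(), — result: 1103/1216.
I invoke cruncher.grow passing x=-93/2, — result: -55441/1216.
I call cruncher.load passing x=7, giving 7.
Invoking cruncher.show(): 7.


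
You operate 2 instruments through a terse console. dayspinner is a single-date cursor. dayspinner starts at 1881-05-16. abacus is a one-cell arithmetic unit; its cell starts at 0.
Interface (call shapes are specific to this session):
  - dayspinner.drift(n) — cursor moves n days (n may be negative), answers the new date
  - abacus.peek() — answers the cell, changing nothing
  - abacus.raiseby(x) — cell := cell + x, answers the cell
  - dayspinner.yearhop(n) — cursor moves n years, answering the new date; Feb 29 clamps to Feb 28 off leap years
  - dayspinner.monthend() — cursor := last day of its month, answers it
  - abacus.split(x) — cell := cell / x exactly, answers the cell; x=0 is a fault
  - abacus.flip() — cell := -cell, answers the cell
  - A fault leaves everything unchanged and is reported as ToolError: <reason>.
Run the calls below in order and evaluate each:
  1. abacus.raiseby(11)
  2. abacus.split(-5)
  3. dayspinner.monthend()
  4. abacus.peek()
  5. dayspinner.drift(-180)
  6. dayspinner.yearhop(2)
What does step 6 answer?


Answer: 1882-12-02

Derivation:
CALL raiseby[11]
RET  11
CALL split[-5]
RET  -11/5
CALL monthend[]
RET  1881-05-31
CALL peek[]
RET  -11/5
CALL drift[-180]
RET  1880-12-02
CALL yearhop[2]
RET  1882-12-02
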